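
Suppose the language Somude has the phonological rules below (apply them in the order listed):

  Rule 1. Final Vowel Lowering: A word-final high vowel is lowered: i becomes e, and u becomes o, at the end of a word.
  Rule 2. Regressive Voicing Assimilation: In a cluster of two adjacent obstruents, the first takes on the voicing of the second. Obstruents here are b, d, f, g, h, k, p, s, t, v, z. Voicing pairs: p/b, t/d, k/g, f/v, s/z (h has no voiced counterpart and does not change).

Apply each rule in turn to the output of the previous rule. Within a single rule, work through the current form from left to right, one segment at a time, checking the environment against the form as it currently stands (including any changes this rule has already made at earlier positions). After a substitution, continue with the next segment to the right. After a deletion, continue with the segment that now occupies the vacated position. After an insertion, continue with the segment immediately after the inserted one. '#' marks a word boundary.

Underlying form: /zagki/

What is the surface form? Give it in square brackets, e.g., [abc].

[zakke]

Rule 1 Final Vowel Lowering: [zagki] → [zagke]
Rule 2 Regressive Voicing Assimilation: [zagke] → [zakke]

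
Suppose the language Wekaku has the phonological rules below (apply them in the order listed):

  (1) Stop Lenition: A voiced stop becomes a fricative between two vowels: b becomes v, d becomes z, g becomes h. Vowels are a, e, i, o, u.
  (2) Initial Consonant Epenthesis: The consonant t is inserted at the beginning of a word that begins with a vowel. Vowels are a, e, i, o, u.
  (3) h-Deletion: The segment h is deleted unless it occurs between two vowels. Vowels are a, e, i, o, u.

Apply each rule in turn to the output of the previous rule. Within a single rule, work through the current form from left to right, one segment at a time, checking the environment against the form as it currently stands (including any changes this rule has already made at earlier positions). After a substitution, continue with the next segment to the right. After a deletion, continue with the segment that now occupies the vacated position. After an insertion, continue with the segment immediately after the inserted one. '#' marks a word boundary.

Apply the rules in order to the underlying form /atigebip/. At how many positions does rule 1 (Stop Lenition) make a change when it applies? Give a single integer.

2

(1) Stop Lenition: [atigebip] → [atihevip]
(2) Initial Consonant Epenthesis: [atihevip] → [tatihevip]
(3) h-Deletion: no change — [tatihevip]
Rule 1 changed 2 position(s).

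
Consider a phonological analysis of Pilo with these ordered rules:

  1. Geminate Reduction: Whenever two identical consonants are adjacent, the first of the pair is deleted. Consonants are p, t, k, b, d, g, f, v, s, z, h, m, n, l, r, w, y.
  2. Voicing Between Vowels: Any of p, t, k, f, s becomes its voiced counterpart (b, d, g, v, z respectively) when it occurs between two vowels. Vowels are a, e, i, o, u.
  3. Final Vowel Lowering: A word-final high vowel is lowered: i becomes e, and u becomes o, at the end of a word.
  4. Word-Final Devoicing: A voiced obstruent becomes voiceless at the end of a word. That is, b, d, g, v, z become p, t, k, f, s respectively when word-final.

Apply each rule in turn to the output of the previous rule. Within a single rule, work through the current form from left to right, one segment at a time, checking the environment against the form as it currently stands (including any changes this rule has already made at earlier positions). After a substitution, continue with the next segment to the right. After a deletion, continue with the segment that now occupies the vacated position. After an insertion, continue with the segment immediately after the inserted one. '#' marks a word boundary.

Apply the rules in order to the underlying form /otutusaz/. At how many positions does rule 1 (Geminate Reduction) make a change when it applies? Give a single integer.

1 Geminate Reduction: no change — [otutusaz]
2 Voicing Between Vowels: [otutusaz] → [oduduzaz]
3 Final Vowel Lowering: no change — [oduduzaz]
4 Word-Final Devoicing: [oduduzaz] → [oduduzas]
Rule 1 changed 0 position(s).

0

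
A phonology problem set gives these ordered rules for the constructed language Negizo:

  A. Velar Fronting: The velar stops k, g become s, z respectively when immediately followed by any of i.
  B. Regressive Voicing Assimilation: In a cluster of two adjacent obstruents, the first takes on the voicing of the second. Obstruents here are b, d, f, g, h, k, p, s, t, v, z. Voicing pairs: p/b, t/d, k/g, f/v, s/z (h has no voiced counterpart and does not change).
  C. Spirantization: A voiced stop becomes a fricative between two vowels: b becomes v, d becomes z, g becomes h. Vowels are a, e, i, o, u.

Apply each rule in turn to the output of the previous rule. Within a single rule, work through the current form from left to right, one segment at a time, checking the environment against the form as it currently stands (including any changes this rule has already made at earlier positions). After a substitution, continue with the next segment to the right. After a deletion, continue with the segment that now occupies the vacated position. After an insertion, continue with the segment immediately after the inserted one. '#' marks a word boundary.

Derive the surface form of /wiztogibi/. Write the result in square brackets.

A Velar Fronting: [wiztogibi] → [wiztozibi]
B Regressive Voicing Assimilation: [wiztozibi] → [wistozibi]
C Spirantization: [wistozibi] → [wistozivi]

[wistozivi]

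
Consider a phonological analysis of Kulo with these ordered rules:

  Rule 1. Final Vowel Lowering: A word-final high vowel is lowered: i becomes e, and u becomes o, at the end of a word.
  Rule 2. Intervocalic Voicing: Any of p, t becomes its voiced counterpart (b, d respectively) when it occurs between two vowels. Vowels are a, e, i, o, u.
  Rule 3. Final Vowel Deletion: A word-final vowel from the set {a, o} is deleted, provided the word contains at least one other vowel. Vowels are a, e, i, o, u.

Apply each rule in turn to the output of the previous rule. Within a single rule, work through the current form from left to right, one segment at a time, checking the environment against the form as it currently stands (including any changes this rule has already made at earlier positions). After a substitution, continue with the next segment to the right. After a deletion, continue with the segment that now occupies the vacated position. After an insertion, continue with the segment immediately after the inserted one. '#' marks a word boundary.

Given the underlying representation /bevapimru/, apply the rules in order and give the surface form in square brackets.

[bevabimr]

Rule 1 Final Vowel Lowering: [bevapimru] → [bevapimro]
Rule 2 Intervocalic Voicing: [bevapimro] → [bevabimro]
Rule 3 Final Vowel Deletion: [bevabimro] → [bevabimr]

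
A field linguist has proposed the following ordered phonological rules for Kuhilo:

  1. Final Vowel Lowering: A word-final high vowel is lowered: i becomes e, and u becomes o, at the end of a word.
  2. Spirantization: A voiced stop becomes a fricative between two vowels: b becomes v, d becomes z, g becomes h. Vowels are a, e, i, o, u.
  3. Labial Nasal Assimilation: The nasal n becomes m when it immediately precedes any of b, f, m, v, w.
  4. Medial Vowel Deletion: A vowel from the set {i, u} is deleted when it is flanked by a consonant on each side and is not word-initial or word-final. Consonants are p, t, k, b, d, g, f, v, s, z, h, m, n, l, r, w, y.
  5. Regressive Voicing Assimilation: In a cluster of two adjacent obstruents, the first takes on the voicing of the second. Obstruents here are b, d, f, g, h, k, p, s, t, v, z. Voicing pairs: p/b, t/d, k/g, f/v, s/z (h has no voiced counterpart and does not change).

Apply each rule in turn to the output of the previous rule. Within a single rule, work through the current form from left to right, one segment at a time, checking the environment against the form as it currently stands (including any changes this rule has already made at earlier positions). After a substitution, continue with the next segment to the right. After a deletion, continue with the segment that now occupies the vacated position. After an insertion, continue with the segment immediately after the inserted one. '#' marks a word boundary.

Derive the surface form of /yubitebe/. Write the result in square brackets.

1 Final Vowel Lowering: no change — [yubitebe]
2 Spirantization: [yubitebe] → [yuviteve]
3 Labial Nasal Assimilation: no change — [yuviteve]
4 Medial Vowel Deletion: [yuviteve] → [yvteve]
5 Regressive Voicing Assimilation: [yvteve] → [yfteve]

[yfteve]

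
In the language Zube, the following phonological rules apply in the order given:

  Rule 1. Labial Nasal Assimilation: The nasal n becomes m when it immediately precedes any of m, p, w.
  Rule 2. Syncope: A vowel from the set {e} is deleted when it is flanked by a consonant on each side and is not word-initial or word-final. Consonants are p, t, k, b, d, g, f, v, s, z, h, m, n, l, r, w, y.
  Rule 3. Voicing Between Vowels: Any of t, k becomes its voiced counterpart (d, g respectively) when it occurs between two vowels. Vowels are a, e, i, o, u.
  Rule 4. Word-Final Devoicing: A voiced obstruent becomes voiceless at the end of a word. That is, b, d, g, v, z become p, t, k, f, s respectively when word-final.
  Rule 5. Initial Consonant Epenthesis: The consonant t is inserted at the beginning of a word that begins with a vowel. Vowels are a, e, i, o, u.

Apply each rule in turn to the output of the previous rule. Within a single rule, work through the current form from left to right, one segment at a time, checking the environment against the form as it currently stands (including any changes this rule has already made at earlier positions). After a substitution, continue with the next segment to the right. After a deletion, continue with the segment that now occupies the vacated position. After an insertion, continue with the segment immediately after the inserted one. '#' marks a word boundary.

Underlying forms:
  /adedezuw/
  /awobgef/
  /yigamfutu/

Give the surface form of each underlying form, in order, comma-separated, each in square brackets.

[taddzuw], [tawobgf], [yigamfudu]

/adedezuw/:
  Rule 1 Labial Nasal Assimilation: no change — [adedezuw]
  Rule 2 Syncope: [adedezuw] → [addzuw]
  Rule 3 Voicing Between Vowels: no change — [addzuw]
  Rule 4 Word-Final Devoicing: no change — [addzuw]
  Rule 5 Initial Consonant Epenthesis: [addzuw] → [taddzuw]
/awobgef/:
  Rule 1 Labial Nasal Assimilation: no change — [awobgef]
  Rule 2 Syncope: [awobgef] → [awobgf]
  Rule 3 Voicing Between Vowels: no change — [awobgf]
  Rule 4 Word-Final Devoicing: no change — [awobgf]
  Rule 5 Initial Consonant Epenthesis: [awobgf] → [tawobgf]
/yigamfutu/:
  Rule 1 Labial Nasal Assimilation: no change — [yigamfutu]
  Rule 2 Syncope: no change — [yigamfutu]
  Rule 3 Voicing Between Vowels: [yigamfutu] → [yigamfudu]
  Rule 4 Word-Final Devoicing: no change — [yigamfudu]
  Rule 5 Initial Consonant Epenthesis: no change — [yigamfudu]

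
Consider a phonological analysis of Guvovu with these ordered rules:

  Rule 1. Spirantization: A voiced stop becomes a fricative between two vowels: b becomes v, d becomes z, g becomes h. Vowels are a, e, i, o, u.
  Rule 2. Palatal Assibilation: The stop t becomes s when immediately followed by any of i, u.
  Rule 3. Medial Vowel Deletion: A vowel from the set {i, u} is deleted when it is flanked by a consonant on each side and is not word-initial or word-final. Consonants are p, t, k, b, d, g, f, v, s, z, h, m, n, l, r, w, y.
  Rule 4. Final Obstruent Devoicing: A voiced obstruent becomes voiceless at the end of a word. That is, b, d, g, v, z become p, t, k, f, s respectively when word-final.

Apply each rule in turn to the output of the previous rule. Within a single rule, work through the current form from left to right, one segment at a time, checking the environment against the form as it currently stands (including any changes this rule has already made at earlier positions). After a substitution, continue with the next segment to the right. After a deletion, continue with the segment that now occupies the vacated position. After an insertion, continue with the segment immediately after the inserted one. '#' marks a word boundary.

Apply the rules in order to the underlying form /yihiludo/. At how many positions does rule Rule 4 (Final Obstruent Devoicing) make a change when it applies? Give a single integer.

Rule 1 Spirantization: [yihiludo] → [yihiluzo]
Rule 2 Palatal Assibilation: no change — [yihiluzo]
Rule 3 Medial Vowel Deletion: [yihiluzo] → [yhlzo]
Rule 4 Final Obstruent Devoicing: no change — [yhlzo]
Rule Rule 4 changed 0 position(s).

0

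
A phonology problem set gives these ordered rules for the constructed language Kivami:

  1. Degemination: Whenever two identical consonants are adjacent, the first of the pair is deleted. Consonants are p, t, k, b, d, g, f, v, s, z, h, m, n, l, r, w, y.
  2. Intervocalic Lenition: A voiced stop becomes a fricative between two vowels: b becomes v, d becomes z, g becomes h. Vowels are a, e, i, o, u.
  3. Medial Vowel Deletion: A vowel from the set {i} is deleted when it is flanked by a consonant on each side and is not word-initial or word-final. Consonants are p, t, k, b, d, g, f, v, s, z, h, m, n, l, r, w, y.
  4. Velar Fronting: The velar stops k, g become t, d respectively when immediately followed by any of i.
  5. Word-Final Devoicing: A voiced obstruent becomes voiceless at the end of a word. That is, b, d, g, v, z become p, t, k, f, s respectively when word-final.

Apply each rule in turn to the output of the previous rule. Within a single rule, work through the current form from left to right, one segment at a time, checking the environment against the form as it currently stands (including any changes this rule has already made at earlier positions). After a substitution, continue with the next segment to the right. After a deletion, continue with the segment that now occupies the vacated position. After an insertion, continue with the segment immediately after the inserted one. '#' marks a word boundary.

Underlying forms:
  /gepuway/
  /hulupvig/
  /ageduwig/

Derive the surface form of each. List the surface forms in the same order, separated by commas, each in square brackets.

/gepuway/:
  1 Degemination: no change — [gepuway]
  2 Intervocalic Lenition: no change — [gepuway]
  3 Medial Vowel Deletion: no change — [gepuway]
  4 Velar Fronting: no change — [gepuway]
  5 Word-Final Devoicing: no change — [gepuway]
/hulupvig/:
  1 Degemination: no change — [hulupvig]
  2 Intervocalic Lenition: no change — [hulupvig]
  3 Medial Vowel Deletion: [hulupvig] → [hulupvg]
  4 Velar Fronting: no change — [hulupvg]
  5 Word-Final Devoicing: [hulupvg] → [hulupvk]
/ageduwig/:
  1 Degemination: no change — [ageduwig]
  2 Intervocalic Lenition: [ageduwig] → [ahezuwig]
  3 Medial Vowel Deletion: [ahezuwig] → [ahezuwg]
  4 Velar Fronting: no change — [ahezuwg]
  5 Word-Final Devoicing: [ahezuwg] → [ahezuwk]

[gepuway], [hulupvk], [ahezuwk]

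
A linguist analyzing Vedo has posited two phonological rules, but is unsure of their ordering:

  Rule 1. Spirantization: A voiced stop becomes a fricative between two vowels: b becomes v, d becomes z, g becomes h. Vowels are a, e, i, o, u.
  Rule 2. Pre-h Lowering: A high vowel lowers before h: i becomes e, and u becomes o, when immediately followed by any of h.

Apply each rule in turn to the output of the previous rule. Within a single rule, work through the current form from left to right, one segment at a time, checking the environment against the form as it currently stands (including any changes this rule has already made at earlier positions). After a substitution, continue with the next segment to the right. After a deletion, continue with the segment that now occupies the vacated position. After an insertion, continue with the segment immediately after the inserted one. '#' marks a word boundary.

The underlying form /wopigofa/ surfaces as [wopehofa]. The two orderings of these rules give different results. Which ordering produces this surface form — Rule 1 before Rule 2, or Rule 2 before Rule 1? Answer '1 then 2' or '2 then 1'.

1 then 2

Order 1 then 2:
  1 Spirantization: [wopigofa] → [wopihofa]
  2 Pre-h Lowering: [wopihofa] → [wopehofa]
  result: [wopehofa]
Order 2 then 1:
  2 Pre-h Lowering: no change — [wopigofa]
  1 Spirantization: [wopigofa] → [wopihofa]
  result: [wopihofa]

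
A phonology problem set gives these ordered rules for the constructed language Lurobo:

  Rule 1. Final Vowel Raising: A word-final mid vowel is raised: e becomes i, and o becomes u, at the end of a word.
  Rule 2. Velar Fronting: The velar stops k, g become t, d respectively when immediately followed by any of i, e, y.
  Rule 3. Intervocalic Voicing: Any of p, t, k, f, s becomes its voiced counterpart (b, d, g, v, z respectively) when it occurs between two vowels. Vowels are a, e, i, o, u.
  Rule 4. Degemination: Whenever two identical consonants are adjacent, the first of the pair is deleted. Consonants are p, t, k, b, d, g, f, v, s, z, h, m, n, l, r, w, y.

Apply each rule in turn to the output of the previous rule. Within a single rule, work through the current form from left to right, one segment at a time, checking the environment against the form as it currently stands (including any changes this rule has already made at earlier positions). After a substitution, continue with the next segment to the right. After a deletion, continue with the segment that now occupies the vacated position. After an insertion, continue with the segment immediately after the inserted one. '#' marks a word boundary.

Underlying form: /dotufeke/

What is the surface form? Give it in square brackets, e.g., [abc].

[doduvedi]

Rule 1 Final Vowel Raising: [dotufeke] → [dotufeki]
Rule 2 Velar Fronting: [dotufeki] → [dotufeti]
Rule 3 Intervocalic Voicing: [dotufeti] → [doduvedi]
Rule 4 Degemination: no change — [doduvedi]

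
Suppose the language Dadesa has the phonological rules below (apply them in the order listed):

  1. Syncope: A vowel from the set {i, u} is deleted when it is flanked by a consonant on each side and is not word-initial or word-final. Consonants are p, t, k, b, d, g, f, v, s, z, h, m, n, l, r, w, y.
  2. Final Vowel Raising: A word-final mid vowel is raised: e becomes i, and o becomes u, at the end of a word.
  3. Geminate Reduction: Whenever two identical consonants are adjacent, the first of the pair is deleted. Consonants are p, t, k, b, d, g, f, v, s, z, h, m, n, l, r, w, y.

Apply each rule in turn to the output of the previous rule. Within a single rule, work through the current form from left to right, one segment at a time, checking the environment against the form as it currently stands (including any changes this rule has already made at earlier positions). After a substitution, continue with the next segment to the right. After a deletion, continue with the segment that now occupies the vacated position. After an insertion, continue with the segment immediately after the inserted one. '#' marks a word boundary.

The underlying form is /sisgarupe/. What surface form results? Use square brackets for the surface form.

1 Syncope: [sisgarupe] → [ssgarpe]
2 Final Vowel Raising: [ssgarpe] → [ssgarpi]
3 Geminate Reduction: [ssgarpi] → [sgarpi]

[sgarpi]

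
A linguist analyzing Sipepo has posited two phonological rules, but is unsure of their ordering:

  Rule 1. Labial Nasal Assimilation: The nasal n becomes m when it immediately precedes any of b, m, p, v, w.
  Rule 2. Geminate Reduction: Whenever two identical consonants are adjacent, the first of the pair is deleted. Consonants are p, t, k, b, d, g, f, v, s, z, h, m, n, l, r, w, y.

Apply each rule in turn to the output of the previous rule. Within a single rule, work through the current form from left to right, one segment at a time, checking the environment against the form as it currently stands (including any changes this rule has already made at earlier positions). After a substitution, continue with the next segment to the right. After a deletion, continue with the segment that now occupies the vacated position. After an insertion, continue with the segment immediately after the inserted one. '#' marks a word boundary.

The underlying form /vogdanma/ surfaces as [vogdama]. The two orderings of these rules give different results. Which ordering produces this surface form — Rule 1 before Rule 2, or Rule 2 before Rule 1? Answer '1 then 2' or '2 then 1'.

1 then 2

Order 1 then 2:
  1 Labial Nasal Assimilation: [vogdanma] → [vogdamma]
  2 Geminate Reduction: [vogdamma] → [vogdama]
  result: [vogdama]
Order 2 then 1:
  2 Geminate Reduction: no change — [vogdanma]
  1 Labial Nasal Assimilation: [vogdanma] → [vogdamma]
  result: [vogdamma]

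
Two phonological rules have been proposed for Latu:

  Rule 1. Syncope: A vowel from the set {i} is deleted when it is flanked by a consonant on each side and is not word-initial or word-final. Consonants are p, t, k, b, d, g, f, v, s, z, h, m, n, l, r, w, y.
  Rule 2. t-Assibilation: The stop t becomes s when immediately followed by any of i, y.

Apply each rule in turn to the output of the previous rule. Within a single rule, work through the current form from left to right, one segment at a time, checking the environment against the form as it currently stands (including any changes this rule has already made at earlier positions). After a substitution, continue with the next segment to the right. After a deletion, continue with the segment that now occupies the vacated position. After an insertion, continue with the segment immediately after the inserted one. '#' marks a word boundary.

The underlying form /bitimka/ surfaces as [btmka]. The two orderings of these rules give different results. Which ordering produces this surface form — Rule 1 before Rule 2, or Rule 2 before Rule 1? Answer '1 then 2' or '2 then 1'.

Order 1 then 2:
  1 Syncope: [bitimka] → [btmka]
  2 t-Assibilation: no change — [btmka]
  result: [btmka]
Order 2 then 1:
  2 t-Assibilation: [bitimka] → [bisimka]
  1 Syncope: [bisimka] → [bsmka]
  result: [bsmka]

1 then 2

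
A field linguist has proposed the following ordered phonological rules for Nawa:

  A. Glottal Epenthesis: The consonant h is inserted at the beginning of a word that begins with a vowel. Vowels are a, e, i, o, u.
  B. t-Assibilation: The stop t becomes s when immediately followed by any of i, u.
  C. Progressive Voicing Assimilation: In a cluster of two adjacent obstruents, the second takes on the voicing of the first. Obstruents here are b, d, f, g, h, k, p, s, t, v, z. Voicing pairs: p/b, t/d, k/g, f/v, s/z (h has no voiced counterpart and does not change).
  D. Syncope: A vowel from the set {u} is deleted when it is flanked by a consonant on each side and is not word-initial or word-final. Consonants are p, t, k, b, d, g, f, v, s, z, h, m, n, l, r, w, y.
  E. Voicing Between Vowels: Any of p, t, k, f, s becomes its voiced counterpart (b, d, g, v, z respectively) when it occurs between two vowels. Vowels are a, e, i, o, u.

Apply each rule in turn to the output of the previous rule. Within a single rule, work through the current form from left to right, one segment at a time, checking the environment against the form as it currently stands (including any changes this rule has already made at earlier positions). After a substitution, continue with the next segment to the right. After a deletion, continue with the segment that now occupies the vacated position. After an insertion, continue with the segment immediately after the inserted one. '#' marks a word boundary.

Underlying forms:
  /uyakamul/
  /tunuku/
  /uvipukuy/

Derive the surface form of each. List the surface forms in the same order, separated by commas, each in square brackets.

/uyakamul/:
  A Glottal Epenthesis: [uyakamul] → [huyakamul]
  B t-Assibilation: no change — [huyakamul]
  C Progressive Voicing Assimilation: no change — [huyakamul]
  D Syncope: [huyakamul] → [hyakaml]
  E Voicing Between Vowels: [hyakaml] → [hyagaml]
/tunuku/:
  A Glottal Epenthesis: no change — [tunuku]
  B t-Assibilation: [tunuku] → [sunuku]
  C Progressive Voicing Assimilation: no change — [sunuku]
  D Syncope: [sunuku] → [snku]
  E Voicing Between Vowels: no change — [snku]
/uvipukuy/:
  A Glottal Epenthesis: [uvipukuy] → [huvipukuy]
  B t-Assibilation: no change — [huvipukuy]
  C Progressive Voicing Assimilation: no change — [huvipukuy]
  D Syncope: [huvipukuy] → [hvipky]
  E Voicing Between Vowels: no change — [hvipky]

[hyagaml], [snku], [hvipky]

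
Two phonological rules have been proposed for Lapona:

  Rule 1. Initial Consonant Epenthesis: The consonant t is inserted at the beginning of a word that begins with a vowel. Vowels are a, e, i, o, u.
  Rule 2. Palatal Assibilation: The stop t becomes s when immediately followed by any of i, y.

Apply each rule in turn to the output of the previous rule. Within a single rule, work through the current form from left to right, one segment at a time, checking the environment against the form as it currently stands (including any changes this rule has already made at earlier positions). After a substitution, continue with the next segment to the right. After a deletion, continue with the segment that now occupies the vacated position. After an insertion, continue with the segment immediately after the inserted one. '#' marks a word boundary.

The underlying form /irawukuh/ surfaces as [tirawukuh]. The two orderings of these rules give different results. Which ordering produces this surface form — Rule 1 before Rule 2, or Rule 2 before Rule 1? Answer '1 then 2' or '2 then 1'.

2 then 1

Order 1 then 2:
  1 Initial Consonant Epenthesis: [irawukuh] → [tirawukuh]
  2 Palatal Assibilation: [tirawukuh] → [sirawukuh]
  result: [sirawukuh]
Order 2 then 1:
  2 Palatal Assibilation: no change — [irawukuh]
  1 Initial Consonant Epenthesis: [irawukuh] → [tirawukuh]
  result: [tirawukuh]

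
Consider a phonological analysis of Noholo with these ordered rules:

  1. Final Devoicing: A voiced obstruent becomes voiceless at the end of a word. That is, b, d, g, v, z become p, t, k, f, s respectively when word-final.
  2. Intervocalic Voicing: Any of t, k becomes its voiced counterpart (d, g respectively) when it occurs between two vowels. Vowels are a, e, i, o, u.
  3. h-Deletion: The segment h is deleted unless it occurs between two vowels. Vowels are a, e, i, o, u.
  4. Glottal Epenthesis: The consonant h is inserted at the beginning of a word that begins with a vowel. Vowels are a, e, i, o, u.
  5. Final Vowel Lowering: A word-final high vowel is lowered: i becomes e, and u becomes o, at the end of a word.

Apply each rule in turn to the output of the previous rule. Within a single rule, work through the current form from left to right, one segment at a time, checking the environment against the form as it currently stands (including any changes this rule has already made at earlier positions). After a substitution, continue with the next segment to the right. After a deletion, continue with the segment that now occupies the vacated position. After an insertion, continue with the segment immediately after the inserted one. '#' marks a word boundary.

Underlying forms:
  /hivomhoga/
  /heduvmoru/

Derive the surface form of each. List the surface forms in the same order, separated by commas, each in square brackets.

/hivomhoga/:
  1 Final Devoicing: no change — [hivomhoga]
  2 Intervocalic Voicing: no change — [hivomhoga]
  3 h-Deletion: [hivomhoga] → [ivomoga]
  4 Glottal Epenthesis: [ivomoga] → [hivomoga]
  5 Final Vowel Lowering: no change — [hivomoga]
/heduvmoru/:
  1 Final Devoicing: no change — [heduvmoru]
  2 Intervocalic Voicing: no change — [heduvmoru]
  3 h-Deletion: [heduvmoru] → [eduvmoru]
  4 Glottal Epenthesis: [eduvmoru] → [heduvmoru]
  5 Final Vowel Lowering: [heduvmoru] → [heduvmoro]

[hivomoga], [heduvmoro]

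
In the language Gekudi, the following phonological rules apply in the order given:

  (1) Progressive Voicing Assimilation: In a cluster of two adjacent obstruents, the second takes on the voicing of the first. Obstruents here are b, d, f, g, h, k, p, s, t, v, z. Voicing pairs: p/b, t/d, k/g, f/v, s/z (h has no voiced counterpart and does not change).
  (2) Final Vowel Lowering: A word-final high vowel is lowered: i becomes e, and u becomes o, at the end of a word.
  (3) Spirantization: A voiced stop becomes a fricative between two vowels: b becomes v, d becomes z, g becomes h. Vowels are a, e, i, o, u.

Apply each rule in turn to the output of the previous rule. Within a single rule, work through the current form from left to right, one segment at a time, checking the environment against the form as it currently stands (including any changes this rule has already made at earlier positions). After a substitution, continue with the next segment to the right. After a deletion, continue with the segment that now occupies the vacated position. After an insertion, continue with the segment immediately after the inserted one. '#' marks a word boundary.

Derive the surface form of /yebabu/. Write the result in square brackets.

[yevavo]

(1) Progressive Voicing Assimilation: no change — [yebabu]
(2) Final Vowel Lowering: [yebabu] → [yebabo]
(3) Spirantization: [yebabo] → [yevavo]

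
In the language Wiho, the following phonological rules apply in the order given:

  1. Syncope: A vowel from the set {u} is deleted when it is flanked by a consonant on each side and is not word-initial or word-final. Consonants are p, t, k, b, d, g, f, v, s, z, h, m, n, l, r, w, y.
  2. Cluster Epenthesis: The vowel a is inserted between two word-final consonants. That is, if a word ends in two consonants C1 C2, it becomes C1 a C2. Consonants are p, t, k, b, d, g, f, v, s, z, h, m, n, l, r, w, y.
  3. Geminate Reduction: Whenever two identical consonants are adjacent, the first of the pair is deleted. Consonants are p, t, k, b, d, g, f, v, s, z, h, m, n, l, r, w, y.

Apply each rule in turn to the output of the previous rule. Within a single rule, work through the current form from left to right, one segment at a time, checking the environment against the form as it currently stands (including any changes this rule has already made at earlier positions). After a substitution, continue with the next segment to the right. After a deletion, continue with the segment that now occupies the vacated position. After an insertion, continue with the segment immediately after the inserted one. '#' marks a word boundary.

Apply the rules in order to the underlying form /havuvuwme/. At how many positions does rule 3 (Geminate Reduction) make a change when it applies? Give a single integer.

1

1 Syncope: [havuvuwme] → [havvwme]
2 Cluster Epenthesis: no change — [havvwme]
3 Geminate Reduction: [havvwme] → [havwme]
Rule 3 changed 1 position(s).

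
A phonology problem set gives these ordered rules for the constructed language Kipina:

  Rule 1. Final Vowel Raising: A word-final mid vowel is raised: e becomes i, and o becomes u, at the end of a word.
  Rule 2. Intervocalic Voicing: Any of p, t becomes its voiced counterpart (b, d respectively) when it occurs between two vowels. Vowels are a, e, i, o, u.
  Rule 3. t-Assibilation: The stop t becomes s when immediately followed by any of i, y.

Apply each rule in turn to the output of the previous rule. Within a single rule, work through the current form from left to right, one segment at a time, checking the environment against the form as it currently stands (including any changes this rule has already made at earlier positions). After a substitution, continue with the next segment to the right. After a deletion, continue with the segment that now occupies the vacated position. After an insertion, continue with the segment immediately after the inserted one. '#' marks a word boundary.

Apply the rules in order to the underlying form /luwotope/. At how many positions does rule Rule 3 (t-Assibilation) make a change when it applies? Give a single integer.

Rule 1 Final Vowel Raising: [luwotope] → [luwotopi]
Rule 2 Intervocalic Voicing: [luwotopi] → [luwodobi]
Rule 3 t-Assibilation: no change — [luwodobi]
Rule Rule 3 changed 0 position(s).

0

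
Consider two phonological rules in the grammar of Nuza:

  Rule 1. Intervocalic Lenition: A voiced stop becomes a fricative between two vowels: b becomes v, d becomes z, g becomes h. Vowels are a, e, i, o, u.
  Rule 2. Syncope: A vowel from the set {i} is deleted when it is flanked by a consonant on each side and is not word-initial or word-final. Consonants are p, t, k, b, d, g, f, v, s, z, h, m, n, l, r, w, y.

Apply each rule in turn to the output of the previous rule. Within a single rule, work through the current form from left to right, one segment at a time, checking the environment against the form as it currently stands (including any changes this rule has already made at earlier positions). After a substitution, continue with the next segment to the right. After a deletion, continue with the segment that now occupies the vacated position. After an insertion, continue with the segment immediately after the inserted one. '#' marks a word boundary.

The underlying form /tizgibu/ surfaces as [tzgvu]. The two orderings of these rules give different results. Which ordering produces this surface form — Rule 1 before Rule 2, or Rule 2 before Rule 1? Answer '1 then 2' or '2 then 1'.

Order 1 then 2:
  1 Intervocalic Lenition: [tizgibu] → [tizgivu]
  2 Syncope: [tizgivu] → [tzgvu]
  result: [tzgvu]
Order 2 then 1:
  2 Syncope: [tizgibu] → [tzgbu]
  1 Intervocalic Lenition: no change — [tzgbu]
  result: [tzgbu]

1 then 2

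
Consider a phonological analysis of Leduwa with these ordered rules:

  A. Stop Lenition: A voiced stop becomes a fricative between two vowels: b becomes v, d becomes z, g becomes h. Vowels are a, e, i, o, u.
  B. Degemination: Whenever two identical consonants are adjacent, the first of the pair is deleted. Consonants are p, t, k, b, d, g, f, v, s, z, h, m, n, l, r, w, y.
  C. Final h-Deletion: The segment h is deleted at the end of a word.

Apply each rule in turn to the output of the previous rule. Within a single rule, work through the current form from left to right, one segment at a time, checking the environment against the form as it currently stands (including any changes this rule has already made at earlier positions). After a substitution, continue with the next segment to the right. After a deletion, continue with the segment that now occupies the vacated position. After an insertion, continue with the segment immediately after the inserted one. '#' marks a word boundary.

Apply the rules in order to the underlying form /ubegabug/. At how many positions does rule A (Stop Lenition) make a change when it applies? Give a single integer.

3

A Stop Lenition: [ubegabug] → [uvehavug]
B Degemination: no change — [uvehavug]
C Final h-Deletion: no change — [uvehavug]
Rule A changed 3 position(s).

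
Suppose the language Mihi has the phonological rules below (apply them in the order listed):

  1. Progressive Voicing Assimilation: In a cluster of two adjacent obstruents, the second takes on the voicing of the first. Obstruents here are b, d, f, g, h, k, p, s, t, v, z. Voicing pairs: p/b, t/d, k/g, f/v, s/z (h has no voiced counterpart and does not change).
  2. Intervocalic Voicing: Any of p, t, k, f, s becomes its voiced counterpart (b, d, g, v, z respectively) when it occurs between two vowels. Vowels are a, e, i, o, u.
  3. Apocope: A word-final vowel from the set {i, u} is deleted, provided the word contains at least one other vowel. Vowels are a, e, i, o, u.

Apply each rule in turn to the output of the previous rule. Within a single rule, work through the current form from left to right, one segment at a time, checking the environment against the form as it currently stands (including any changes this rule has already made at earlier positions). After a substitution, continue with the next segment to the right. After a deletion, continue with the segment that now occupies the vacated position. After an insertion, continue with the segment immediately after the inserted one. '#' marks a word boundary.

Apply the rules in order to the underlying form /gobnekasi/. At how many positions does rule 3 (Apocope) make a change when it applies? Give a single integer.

1

1 Progressive Voicing Assimilation: no change — [gobnekasi]
2 Intervocalic Voicing: [gobnekasi] → [gobnegazi]
3 Apocope: [gobnegazi] → [gobnegaz]
Rule 3 changed 1 position(s).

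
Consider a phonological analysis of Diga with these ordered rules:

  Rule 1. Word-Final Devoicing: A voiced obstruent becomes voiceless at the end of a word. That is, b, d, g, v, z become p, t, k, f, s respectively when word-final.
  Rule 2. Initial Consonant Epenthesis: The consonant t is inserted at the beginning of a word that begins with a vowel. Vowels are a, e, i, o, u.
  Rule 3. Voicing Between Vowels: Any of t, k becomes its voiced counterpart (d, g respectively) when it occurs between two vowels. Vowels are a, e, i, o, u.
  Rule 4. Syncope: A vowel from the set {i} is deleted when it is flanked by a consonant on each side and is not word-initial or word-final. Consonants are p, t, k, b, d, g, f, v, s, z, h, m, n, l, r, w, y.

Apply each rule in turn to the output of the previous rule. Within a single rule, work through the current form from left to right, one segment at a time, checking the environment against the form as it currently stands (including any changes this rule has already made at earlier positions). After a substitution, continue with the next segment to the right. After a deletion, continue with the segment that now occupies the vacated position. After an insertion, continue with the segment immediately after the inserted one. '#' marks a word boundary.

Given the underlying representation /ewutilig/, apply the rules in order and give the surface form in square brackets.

Rule 1 Word-Final Devoicing: [ewutilig] → [ewutilik]
Rule 2 Initial Consonant Epenthesis: [ewutilik] → [tewutilik]
Rule 3 Voicing Between Vowels: [tewutilik] → [tewudilik]
Rule 4 Syncope: [tewudilik] → [tewudlk]

[tewudlk]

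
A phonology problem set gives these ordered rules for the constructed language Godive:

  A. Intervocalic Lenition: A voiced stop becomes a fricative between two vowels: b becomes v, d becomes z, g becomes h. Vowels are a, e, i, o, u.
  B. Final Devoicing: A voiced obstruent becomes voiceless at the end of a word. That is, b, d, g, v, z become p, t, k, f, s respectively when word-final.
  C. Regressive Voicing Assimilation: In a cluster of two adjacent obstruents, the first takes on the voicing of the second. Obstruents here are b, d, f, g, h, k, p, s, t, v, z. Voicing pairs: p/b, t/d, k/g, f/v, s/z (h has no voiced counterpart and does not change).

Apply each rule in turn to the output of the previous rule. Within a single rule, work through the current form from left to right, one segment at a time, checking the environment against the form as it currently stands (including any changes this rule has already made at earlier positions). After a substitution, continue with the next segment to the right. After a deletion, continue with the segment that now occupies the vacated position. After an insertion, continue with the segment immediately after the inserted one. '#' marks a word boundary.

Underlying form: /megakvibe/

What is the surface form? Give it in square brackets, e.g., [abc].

A Intervocalic Lenition: [megakvibe] → [mehakvive]
B Final Devoicing: no change — [mehakvive]
C Regressive Voicing Assimilation: [mehakvive] → [mehagvive]

[mehagvive]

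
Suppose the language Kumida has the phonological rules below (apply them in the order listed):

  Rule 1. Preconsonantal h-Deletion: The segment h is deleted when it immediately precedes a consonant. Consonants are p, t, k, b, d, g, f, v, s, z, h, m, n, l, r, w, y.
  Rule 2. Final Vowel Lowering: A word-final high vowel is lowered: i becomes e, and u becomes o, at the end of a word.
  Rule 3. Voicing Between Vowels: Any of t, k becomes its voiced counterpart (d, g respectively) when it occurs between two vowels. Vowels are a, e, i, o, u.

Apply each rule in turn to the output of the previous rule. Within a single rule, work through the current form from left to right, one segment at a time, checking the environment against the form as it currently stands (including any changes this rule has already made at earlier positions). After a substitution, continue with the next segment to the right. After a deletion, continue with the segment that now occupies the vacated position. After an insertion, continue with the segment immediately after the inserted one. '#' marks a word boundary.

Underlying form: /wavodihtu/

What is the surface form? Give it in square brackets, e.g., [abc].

Rule 1 Preconsonantal h-Deletion: [wavodihtu] → [wavoditu]
Rule 2 Final Vowel Lowering: [wavoditu] → [wavodito]
Rule 3 Voicing Between Vowels: [wavodito] → [wavodido]

[wavodido]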